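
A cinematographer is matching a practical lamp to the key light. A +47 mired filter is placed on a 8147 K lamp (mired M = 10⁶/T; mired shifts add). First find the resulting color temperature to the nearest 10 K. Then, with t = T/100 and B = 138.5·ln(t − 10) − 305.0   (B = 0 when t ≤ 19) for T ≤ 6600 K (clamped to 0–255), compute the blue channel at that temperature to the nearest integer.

M_in = 10⁶/8147 = 122.74; M_out = 122.74 + (+47) = 169.74.
T_out = 10⁶/169.74 = 5891.2 K → 5890 K; t = 58.9.
B = 138.5·ln(58.9 − 10) − 305.0 = 138.5·ln 48.9 − 305.0 = 138.5·3.8898 − 305.0 = 233.734.
Rounded: 234.

234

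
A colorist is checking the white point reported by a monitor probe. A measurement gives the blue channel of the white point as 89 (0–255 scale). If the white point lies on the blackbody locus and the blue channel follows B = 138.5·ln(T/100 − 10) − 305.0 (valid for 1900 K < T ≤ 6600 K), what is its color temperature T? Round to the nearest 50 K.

ln(t − 10) = (89 + 305.0) / 138.5 = 2.8448.
t − 10 = e^2.8448 = 17.198, so t = 27.198.
T = 100·t = 2720 K → 2700 K to the nearest 50 K.

2700 K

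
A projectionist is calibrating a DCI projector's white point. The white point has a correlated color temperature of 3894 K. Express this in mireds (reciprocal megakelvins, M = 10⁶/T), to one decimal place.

256.8 mireds

M = 10⁶ / 3894 = 256.805 → 256.8 mireds.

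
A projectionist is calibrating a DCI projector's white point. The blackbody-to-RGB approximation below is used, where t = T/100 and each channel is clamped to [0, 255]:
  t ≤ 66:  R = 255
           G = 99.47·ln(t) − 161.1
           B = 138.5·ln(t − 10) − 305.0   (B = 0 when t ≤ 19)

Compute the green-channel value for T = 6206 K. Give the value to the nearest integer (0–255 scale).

t = 6206/100 = 62.06; the t ≤ 66 branch applies.
G = 99.47·ln 62.06 − 161.1 = 99.47·4.1281 − 161.1 = 249.522.
Rounded: 250.

250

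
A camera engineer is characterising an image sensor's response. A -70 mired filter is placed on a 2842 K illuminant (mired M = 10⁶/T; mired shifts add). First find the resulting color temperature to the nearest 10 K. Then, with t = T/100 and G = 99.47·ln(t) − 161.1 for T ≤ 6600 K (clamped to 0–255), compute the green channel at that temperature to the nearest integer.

194

M_in = 10⁶/2842 = 351.86; M_out = 351.86 + (-70) = 281.86.
T_out = 10⁶/281.86 = 3547.8 K → 3550 K; t = 35.5.
G = 99.47·ln 35.5 − 161.1 = 99.47·3.5695 − 161.1 = 193.961.
Rounded: 194.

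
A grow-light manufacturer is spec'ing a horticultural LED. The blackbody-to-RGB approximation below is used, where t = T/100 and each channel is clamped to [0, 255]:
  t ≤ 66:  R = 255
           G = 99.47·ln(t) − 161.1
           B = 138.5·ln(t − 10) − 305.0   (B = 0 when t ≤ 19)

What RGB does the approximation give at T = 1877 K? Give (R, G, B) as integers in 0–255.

(255, 131, 0)

t = 1877/100 = 18.77; the t ≤ 66 branch applies.
R = 255 by definition for t ≤ 66.
G = 99.47·ln 18.77 − 161.1 = 99.47·2.9323 − 161.1 = 130.572.
t = 18.77 ≤ 19, so B = 0.
Rounded: (255, 131, 0).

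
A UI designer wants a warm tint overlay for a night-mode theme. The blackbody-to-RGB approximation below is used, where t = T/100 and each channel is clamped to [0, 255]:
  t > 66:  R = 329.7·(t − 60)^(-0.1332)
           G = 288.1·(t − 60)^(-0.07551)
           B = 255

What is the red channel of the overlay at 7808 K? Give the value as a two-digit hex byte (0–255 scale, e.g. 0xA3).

t = 7808/100 = 78.08; the t > 66 branch applies.
R = 329.7·(78.08 − 60)^(-0.1332) = 329.7·18.08^(-0.1332) = 329.7·0.68005 = 224.213.
Rounded: 224; in hex, 0xE0.

0xE0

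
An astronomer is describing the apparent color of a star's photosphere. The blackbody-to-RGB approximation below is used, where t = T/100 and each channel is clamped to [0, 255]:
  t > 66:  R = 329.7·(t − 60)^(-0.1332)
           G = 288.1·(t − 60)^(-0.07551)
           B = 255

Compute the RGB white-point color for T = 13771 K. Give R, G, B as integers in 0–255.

R=185, G=207, B=255

t = 13771/100 = 137.71; the t > 66 branch applies.
R = 329.7·(137.71 − 60)^(-0.1332) = 329.7·77.71^(-0.1332) = 329.7·0.56000 = 184.632.
G = 288.1·(137.71 − 60)^(-0.07551) = 288.1·77.71^(-0.07551) = 288.1·0.71986 = 207.393.
B = 255 by definition for t > 66.
Rounded: (185, 207, 255).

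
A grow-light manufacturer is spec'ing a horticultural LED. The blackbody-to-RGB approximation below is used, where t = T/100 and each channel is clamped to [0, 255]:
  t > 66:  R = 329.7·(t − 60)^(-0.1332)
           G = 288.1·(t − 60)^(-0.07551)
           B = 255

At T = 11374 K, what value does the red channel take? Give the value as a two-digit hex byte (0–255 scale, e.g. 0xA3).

0xC2

t = 11374/100 = 113.74; the t > 66 branch applies.
R = 329.7·(113.74 − 60)^(-0.1332) = 329.7·53.74^(-0.1332) = 329.7·0.58820 = 193.929.
Rounded: 194; in hex, 0xC2.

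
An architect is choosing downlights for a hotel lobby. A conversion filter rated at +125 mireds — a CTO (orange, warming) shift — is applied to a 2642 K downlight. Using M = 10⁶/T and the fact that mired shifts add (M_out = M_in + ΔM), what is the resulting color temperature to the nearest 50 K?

2000 K

M_in = 10⁶/2642 = 378.50 mireds.
M_out = 378.50 + (+125) = 503.50 mireds.
T_out = 10⁶/503.50 = 1986.1 K → 2000 K.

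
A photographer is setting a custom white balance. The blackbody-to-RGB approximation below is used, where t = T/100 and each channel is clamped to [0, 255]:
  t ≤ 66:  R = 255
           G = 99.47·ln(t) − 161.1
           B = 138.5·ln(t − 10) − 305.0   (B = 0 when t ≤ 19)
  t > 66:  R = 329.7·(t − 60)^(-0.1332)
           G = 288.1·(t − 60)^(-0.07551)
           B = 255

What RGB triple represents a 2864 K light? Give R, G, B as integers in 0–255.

R=255, G=173, B=100

t = 2864/100 = 28.64; the t ≤ 66 branch applies.
R = 255 by definition for t ≤ 66.
G = 99.47·ln 28.64 − 161.1 = 99.47·3.3548 − 161.1 = 172.602.
B = 138.5·ln(28.64 − 10) − 305.0 = 138.5·ln 18.64 − 305.0 = 138.5·2.9253 − 305.0 = 100.155.
Rounded: (255, 173, 100).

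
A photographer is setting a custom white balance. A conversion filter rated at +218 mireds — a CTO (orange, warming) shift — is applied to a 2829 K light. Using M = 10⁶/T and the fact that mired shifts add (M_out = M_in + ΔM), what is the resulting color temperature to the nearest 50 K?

M_in = 10⁶/2829 = 353.48 mireds.
M_out = 353.48 + (+218) = 571.48 mireds.
T_out = 10⁶/571.48 = 1749.8 K → 1750 K.

1750 K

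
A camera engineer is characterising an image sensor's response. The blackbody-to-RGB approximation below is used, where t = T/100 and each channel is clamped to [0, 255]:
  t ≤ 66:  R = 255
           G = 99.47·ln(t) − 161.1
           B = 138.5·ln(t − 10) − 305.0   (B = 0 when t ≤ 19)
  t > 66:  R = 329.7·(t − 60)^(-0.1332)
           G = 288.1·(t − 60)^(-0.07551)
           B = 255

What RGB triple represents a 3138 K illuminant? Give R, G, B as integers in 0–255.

t = 3138/100 = 31.38; the t ≤ 66 branch applies.
R = 255 by definition for t ≤ 66.
G = 99.47·ln 31.38 − 161.1 = 99.47·3.4462 − 161.1 = 181.691.
B = 138.5·ln(31.38 − 10) − 305.0 = 138.5·ln 21.38 − 305.0 = 138.5·3.0625 − 305.0 = 119.150.
Rounded: (255, 182, 119).

R=255, G=182, B=119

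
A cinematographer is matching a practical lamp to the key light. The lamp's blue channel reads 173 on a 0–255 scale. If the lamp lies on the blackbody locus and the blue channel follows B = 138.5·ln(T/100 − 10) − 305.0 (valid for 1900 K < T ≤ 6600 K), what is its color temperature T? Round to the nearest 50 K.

ln(t − 10) = (173 + 305.0) / 138.5 = 3.4513.
t − 10 = e^3.4513 = 31.540, so t = 41.540.
T = 100·t = 4154 K → 4150 K to the nearest 50 K.

4150 K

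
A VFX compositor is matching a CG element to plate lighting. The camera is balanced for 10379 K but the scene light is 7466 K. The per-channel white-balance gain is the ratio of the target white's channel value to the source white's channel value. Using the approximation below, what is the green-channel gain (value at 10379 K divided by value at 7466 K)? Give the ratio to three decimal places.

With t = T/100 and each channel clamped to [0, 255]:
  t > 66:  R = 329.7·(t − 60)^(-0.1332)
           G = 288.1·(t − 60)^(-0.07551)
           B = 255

At 7466 K (t = 74.66):
  G = 288.1·(74.66 − 60)^(-0.07551) = 288.1·14.66^(-0.07551) = 288.1·0.81648 = 235.228.
At 10379 K (t = 103.79):
  G = 288.1·(103.79 − 60)^(-0.07551) = 288.1·43.79^(-0.07551) = 288.1·0.75173 = 216.572.
Gain = 216.572 / 235.228 = 0.9207 → 0.921.

0.921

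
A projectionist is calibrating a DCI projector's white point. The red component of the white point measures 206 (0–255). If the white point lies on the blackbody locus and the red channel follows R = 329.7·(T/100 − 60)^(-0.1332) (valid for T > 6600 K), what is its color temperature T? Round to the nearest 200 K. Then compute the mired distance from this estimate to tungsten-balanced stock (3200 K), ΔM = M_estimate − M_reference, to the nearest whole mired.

(t − 60)^(-0.1332) = 206/329.7 = 0.62481.
t − 60 = 0.62481^(1/-0.1332) = 0.62481^(-7.508) = 34.152, so t = 94.152.
T = 100·t = 9415 K → 9400 K to the nearest 200 K.
M_estimate = 10⁶/9400 = 106.38; M_reference = 10⁶/3200 = 312.50.
ΔM = 106.38 − 312.50 = -206.12 → -206 mireds.

-206 mireds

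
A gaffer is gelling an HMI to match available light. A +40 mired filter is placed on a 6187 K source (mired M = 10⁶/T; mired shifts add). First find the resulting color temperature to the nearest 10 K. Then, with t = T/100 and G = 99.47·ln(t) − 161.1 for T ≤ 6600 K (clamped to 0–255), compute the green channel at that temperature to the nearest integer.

M_in = 10⁶/6187 = 161.63; M_out = 161.63 + (+40) = 201.63.
T_out = 10⁶/201.63 = 4959.6 K → 4960 K; t = 49.6.
G = 99.47·ln 49.6 − 161.1 = 99.47·3.9040 − 161.1 = 227.230.
Rounded: 227.

227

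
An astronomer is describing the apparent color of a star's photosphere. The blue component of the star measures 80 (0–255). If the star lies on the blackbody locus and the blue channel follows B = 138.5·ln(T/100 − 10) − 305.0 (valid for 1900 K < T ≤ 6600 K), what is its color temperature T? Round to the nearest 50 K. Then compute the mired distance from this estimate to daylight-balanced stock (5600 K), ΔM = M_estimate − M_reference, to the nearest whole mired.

ln(t − 10) = (80 + 305.0) / 138.5 = 2.7798.
t − 10 = e^2.7798 = 16.116, so t = 26.116.
T = 100·t = 2612 K → 2600 K to the nearest 50 K.
M_estimate = 10⁶/2600 = 384.62; M_reference = 10⁶/5600 = 178.57.
ΔM = 384.62 − 178.57 = 206.04 → +206 mireds.

+206 mireds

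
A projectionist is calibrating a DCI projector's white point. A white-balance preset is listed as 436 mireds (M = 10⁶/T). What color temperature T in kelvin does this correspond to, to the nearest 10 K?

2290 K

T = 10⁶ / 436 = 2293.58 K → 2290 K.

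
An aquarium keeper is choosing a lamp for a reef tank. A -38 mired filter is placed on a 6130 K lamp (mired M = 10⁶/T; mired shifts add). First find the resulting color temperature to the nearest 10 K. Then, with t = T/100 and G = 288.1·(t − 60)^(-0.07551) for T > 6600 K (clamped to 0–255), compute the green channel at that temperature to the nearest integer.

M_in = 10⁶/6130 = 163.13; M_out = 163.13 + (-38) = 125.13.
T_out = 10⁶/125.13 = 7991.6 K → 7990 K; t = 79.9.
G = 288.1·(79.9 − 60)^(-0.07551) = 288.1·19.9^(-0.07551) = 288.1·0.79785 = 229.862.
Rounded: 230.

230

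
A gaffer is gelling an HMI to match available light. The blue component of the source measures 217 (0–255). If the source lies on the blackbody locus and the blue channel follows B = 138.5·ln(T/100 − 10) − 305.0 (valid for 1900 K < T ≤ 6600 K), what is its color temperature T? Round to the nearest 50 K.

5350 K

ln(t − 10) = (217 + 305.0) / 138.5 = 3.7690.
t − 10 = e^3.7690 = 43.335, so t = 53.335.
T = 100·t = 5333 K → 5350 K to the nearest 50 K.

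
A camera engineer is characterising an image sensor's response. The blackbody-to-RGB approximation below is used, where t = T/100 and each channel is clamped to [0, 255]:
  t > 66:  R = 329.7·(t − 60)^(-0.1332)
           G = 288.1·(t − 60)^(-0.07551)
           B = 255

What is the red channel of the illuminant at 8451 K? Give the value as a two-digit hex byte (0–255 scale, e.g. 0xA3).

0xD7

t = 8451/100 = 84.51; the t > 66 branch applies.
R = 329.7·(84.51 − 60)^(-0.1332) = 329.7·24.51^(-0.1332) = 329.7·0.65304 = 215.307.
Rounded: 215; in hex, 0xD7.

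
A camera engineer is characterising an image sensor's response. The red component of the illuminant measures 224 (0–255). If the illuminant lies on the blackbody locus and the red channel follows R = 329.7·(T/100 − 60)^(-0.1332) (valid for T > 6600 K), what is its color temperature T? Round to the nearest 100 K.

(t − 60)^(-0.1332) = 224/329.7 = 0.67941.
t − 60 = 0.67941^(1/-0.1332) = 0.67941^(-7.508) = 18.209, so t = 78.209.
T = 100·t = 7821 K → 7800 K to the nearest 100 K.

7800 K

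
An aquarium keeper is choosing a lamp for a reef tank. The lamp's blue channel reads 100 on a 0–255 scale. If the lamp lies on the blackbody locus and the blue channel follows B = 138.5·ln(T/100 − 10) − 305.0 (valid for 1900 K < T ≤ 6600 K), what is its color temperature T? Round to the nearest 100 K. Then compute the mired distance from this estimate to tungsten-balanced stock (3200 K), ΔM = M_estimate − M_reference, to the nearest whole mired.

+32 mireds

ln(t − 10) = (100 + 305.0) / 138.5 = 2.9242.
t − 10 = e^2.9242 = 18.619, so t = 28.619.
T = 100·t = 2862 K → 2900 K to the nearest 100 K.
M_estimate = 10⁶/2900 = 344.83; M_reference = 10⁶/3200 = 312.50.
ΔM = 344.83 − 312.50 = 32.33 → +32 mireds.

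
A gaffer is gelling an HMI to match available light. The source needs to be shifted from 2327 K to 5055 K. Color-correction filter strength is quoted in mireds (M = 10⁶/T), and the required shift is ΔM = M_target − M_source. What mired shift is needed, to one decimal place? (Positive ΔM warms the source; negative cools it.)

M_source = 10⁶/2327 = 429.738; M_target = 10⁶/5055 = 197.824.
ΔM = 197.824 − 429.738 = -231.914 → -231.9 mireds, a cooling shift.

-231.9 mireds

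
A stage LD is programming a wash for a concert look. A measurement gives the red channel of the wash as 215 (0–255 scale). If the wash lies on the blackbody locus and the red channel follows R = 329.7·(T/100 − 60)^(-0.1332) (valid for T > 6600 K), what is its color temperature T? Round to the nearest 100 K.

(t − 60)^(-0.1332) = 215/329.7 = 0.65211.
t − 60 = 0.65211^(1/-0.1332) = 0.65211^(-7.508) = 24.774, so t = 84.774.
T = 100·t = 8477 K → 8500 K to the nearest 100 K.

8500 K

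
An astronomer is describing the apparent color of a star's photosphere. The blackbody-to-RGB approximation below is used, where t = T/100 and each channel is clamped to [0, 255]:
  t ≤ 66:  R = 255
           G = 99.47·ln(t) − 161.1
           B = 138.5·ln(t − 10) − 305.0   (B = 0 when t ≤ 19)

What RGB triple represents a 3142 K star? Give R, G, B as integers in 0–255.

R=255, G=182, B=119

t = 3142/100 = 31.42; the t ≤ 66 branch applies.
R = 255 by definition for t ≤ 66.
G = 99.47·ln 31.42 − 161.1 = 99.47·3.4474 − 161.1 = 181.817.
B = 138.5·ln(31.42 − 10) − 305.0 = 138.5·ln 21.42 − 305.0 = 138.5·3.0643 − 305.0 = 119.409.
Rounded: (255, 182, 119).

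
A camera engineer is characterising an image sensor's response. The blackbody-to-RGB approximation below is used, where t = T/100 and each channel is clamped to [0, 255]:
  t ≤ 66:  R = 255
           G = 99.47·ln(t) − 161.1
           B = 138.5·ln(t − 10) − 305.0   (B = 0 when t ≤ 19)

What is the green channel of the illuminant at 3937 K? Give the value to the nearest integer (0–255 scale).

204

t = 3937/100 = 39.37; the t ≤ 66 branch applies.
G = 99.47·ln 39.37 − 161.1 = 99.47·3.6730 − 161.1 = 204.254.
Rounded: 204.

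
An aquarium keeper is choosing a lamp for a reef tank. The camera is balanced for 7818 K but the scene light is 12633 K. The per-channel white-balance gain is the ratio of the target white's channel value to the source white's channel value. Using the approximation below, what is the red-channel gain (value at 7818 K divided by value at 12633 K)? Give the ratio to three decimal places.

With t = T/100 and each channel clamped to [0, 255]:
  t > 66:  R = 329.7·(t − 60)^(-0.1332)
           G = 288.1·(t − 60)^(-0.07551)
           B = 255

1.188

At 12633 K (t = 126.33):
  R = 329.7·(126.33 − 60)^(-0.1332) = 329.7·66.33^(-0.1332) = 329.7·0.57194 = 188.568.
At 7818 K (t = 78.18):
  R = 329.7·(78.18 − 60)^(-0.1332) = 329.7·18.18^(-0.1332) = 329.7·0.67955 = 224.048.
Gain = 224.048 / 188.568 = 1.1882 → 1.188.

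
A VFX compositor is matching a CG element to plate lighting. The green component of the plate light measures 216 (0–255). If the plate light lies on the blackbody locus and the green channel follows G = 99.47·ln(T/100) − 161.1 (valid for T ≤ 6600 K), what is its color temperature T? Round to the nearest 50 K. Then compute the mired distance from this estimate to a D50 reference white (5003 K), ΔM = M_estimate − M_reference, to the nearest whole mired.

+25 mireds

ln t = (216 + 161.1) / 99.47 = 3.7911.
t = e^3.7911 = 44.305.
T = 100·t = 4430 K → 4450 K to the nearest 50 K.
M_estimate = 10⁶/4450 = 224.72; M_reference = 10⁶/5003 = 199.88.
ΔM = 224.72 − 199.88 = 24.84 → +25 mireds.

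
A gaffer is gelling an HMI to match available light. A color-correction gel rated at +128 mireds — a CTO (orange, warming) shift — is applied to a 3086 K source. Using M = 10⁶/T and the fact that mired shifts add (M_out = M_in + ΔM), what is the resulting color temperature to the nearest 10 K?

2210 K

M_in = 10⁶/3086 = 324.04 mireds.
M_out = 324.04 + (+128) = 452.04 mireds.
T_out = 10⁶/452.04 = 2212.2 K → 2210 K.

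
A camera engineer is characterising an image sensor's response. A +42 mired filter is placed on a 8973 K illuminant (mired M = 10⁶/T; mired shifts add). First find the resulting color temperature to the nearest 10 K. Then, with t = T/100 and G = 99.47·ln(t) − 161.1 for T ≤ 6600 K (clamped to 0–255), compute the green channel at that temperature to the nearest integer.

M_in = 10⁶/8973 = 111.45; M_out = 111.45 + (+42) = 153.45.
T_out = 10⁶/153.45 = 6517.0 K → 6520 K; t = 65.2.
G = 99.47·ln 65.2 − 161.1 = 99.47·4.1775 − 161.1 = 254.432.
Rounded: 254.

254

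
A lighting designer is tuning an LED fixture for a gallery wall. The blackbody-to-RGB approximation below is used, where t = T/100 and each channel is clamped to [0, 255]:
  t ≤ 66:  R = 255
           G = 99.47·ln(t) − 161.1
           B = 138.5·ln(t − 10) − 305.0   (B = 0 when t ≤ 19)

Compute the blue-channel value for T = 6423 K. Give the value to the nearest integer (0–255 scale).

t = 6423/100 = 64.23; the t ≤ 66 branch applies.
B = 138.5·ln(64.23 − 10) − 305.0 = 138.5·ln 54.23 − 305.0 = 138.5·3.9932 − 305.0 = 248.063.
Rounded: 248.

248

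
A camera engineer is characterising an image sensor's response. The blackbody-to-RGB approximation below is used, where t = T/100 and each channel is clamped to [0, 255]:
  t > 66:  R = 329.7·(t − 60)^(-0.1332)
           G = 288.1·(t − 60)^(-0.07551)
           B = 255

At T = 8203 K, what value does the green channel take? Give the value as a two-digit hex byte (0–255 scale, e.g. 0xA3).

t = 8203/100 = 82.03; the t > 66 branch applies.
G = 288.1·(82.03 − 60)^(-0.07551) = 288.1·22.03^(-0.07551) = 288.1·0.79175 = 228.104.
Rounded: 228; in hex, 0xE4.

0xE4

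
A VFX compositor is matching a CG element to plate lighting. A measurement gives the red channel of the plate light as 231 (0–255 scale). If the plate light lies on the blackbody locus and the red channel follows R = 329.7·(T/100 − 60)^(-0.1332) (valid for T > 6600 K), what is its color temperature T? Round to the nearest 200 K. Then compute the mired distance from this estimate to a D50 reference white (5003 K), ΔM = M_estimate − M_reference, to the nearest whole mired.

(t − 60)^(-0.1332) = 231/329.7 = 0.70064.
t − 60 = 0.70064^(1/-0.1332) = 0.70064^(-7.508) = 14.453, so t = 74.453.
T = 100·t = 7445 K → 7400 K to the nearest 200 K.
M_estimate = 10⁶/7400 = 135.14; M_reference = 10⁶/5003 = 199.88.
ΔM = 135.14 − 199.88 = -64.74 → -65 mireds.

-65 mireds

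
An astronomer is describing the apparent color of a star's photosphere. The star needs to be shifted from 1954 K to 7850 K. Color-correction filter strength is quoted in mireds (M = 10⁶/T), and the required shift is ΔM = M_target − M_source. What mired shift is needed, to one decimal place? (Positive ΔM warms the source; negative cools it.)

-384.4 mireds

M_source = 10⁶/1954 = 511.771; M_target = 10⁶/7850 = 127.389.
ΔM = 127.389 − 511.771 = -384.382 → -384.4 mireds, a cooling shift.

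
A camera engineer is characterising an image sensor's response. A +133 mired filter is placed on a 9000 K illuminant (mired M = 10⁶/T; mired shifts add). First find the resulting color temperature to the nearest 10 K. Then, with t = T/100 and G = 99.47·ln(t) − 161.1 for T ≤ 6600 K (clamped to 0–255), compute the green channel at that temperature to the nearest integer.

208

M_in = 10⁶/9000 = 111.11; M_out = 111.11 + (+133) = 244.11.
T_out = 10⁶/244.11 = 4096.5 K → 4100 K; t = 41.
G = 99.47·ln 41 − 161.1 = 99.47·3.7136 − 161.1 = 208.289.
Rounded: 208.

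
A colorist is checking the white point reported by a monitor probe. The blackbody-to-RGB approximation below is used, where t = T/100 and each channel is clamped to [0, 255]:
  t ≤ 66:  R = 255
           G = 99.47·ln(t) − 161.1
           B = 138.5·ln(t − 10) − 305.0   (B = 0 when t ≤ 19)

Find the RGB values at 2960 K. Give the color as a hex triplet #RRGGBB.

#FFB06B

t = 2960/100 = 29.6; the t ≤ 66 branch applies.
R = 255 by definition for t ≤ 66.
G = 99.47·ln 29.6 − 161.1 = 99.47·3.3878 − 161.1 = 175.882.
B = 138.5·ln(29.6 − 10) − 305.0 = 138.5·ln 19.6 − 305.0 = 138.5·2.9755 − 305.0 = 107.111.
Rounded: (255, 176, 107).
In hex: #FFB06B.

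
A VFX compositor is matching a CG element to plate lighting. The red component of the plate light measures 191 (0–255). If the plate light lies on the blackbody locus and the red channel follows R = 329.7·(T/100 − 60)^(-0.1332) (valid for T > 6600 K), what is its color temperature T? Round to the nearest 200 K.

(t − 60)^(-0.1332) = 191/329.7 = 0.57931.
t − 60 = 0.57931^(1/-0.1332) = 0.57931^(-7.508) = 60.245, so t = 120.245.
T = 100·t = 12025 K → 12000 K to the nearest 200 K.

12000 K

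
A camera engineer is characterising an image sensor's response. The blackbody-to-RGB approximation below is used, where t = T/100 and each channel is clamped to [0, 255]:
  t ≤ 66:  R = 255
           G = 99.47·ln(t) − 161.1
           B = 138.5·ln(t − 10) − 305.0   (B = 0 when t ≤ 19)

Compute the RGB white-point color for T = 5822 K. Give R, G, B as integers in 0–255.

R=255, G=243, B=232

t = 5822/100 = 58.22; the t ≤ 66 branch applies.
R = 255 by definition for t ≤ 66.
G = 99.47·ln 58.22 − 161.1 = 99.47·4.0642 − 161.1 = 243.169.
B = 138.5·ln(58.22 − 10) − 305.0 = 138.5·ln 48.22 − 305.0 = 138.5·3.8758 − 305.0 = 231.795.
Rounded: (255, 243, 232).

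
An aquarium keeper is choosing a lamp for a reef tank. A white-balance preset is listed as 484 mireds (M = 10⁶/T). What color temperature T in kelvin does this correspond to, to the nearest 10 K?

2070 K

T = 10⁶ / 484 = 2066.12 K → 2070 K.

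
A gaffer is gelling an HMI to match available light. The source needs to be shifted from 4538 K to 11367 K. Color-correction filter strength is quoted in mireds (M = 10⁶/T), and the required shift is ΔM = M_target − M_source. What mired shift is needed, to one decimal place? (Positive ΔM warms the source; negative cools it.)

-132.4 mireds

M_source = 10⁶/4538 = 220.361; M_target = 10⁶/11367 = 87.974.
ΔM = 87.974 − 220.361 = -132.387 → -132.4 mireds, a cooling shift.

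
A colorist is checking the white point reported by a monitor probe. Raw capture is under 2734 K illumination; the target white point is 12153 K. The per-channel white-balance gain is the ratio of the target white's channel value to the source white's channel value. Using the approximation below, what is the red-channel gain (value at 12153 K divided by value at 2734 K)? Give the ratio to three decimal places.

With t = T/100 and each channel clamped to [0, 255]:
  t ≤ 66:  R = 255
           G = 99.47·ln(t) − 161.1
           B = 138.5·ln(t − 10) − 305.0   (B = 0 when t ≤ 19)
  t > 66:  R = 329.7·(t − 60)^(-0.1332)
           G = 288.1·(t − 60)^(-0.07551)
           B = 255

0.747

At 2734 K (t = 27.34):
  R = 255 by definition for t ≤ 66.
At 12153 K (t = 121.53):
  R = 329.7·(121.53 − 60)^(-0.1332) = 329.7·61.53^(-0.1332) = 329.7·0.57769 = 190.464.
Gain = 190.464 / 255.000 = 0.7469 → 0.747.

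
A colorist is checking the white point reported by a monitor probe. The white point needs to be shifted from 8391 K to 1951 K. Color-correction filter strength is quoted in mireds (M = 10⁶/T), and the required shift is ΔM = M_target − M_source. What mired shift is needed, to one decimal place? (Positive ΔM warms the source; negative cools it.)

M_source = 10⁶/8391 = 119.175; M_target = 10⁶/1951 = 512.558.
ΔM = 512.558 − 119.175 = 393.382 → +393.4 mireds, a warming shift.

+393.4 mireds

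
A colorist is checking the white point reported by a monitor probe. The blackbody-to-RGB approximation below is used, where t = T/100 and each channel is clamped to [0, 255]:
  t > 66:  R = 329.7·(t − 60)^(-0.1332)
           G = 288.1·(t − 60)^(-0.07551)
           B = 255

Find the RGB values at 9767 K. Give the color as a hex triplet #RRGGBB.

t = 9767/100 = 97.67; the t > 66 branch applies.
R = 329.7·(97.67 − 60)^(-0.1332) = 329.7·37.67^(-0.1332) = 329.7·0.61670 = 203.328.
G = 288.1·(97.67 − 60)^(-0.07551) = 288.1·37.67^(-0.07551) = 288.1·0.76032 = 219.048.
B = 255 by definition for t > 66.
Rounded: (203, 219, 255).
In hex: #CBDBFF.

#CBDBFF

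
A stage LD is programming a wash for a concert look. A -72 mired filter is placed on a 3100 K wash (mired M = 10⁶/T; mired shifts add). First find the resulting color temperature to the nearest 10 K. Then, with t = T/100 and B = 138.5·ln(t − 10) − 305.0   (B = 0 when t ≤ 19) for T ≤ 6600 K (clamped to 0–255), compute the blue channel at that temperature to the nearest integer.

166

M_in = 10⁶/3100 = 322.58; M_out = 322.58 + (-72) = 250.58.
T_out = 10⁶/250.58 = 3990.7 K → 3990 K; t = 39.9.
B = 138.5·ln(39.9 − 10) − 305.0 = 138.5·ln 29.9 − 305.0 = 138.5·3.3979 − 305.0 = 165.603.
Rounded: 166.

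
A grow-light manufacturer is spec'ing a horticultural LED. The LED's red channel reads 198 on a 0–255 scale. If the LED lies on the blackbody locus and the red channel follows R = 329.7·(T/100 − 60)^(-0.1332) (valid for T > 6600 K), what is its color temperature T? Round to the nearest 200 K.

10600 K

(t − 60)^(-0.1332) = 198/329.7 = 0.60055.
t − 60 = 0.60055^(1/-0.1332) = 0.60055^(-7.508) = 45.980, so t = 105.980.
T = 100·t = 10598 K → 10600 K to the nearest 200 K.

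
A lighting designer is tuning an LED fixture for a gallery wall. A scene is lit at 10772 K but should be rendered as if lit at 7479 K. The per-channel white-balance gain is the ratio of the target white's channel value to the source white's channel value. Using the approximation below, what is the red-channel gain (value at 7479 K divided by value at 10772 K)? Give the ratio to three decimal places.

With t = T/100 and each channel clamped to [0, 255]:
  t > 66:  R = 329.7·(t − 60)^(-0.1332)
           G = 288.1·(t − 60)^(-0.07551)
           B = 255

At 10772 K (t = 107.72):
  R = 329.7·(107.72 − 60)^(-0.1332) = 329.7·47.72^(-0.1332) = 329.7·0.59758 = 197.023.
At 7479 K (t = 74.79):
  R = 329.7·(74.79 − 60)^(-0.1332) = 329.7·14.79^(-0.1332) = 329.7·0.69849 = 230.292.
Gain = 230.292 / 197.023 = 1.1689 → 1.169.

1.169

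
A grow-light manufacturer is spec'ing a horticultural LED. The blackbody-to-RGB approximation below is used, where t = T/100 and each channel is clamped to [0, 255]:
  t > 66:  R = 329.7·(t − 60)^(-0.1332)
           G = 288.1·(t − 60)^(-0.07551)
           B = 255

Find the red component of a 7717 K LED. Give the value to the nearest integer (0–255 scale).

226

t = 7717/100 = 77.17; the t > 66 branch applies.
R = 329.7·(77.17 − 60)^(-0.1332) = 329.7·17.17^(-0.1332) = 329.7·0.68474 = 225.760.
Rounded: 226.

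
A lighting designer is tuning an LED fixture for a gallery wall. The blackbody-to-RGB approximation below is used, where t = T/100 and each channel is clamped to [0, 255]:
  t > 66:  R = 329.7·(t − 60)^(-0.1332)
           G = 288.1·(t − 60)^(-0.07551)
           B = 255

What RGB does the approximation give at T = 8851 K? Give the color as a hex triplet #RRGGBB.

t = 8851/100 = 88.51; the t > 66 branch applies.
R = 329.7·(88.51 − 60)^(-0.1332) = 329.7·28.51^(-0.1332) = 329.7·0.64002 = 211.015.
G = 288.1·(88.51 − 60)^(-0.07551) = 288.1·28.51^(-0.07551) = 288.1·0.77649 = 223.705.
B = 255 by definition for t > 66.
Rounded: (211, 224, 255).
In hex: #D3E0FF.

#D3E0FF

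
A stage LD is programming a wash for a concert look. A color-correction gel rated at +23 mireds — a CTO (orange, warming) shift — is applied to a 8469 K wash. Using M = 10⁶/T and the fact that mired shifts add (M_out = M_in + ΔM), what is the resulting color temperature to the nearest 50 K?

M_in = 10⁶/8469 = 118.08 mireds.
M_out = 118.08 + (+23) = 141.08 mireds.
T_out = 10⁶/141.08 = 7088.3 K → 7100 K.

7100 K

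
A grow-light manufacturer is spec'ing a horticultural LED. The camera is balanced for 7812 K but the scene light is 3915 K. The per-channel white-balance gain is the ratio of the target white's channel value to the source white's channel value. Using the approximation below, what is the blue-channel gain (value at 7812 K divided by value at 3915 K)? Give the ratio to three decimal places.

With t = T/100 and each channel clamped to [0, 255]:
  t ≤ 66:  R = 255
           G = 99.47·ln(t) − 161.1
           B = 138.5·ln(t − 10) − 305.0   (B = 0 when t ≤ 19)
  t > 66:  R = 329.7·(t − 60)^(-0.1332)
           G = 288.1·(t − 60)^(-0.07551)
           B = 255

1.573

At 3915 K (t = 39.15):
  B = 138.5·ln(39.15 − 10) − 305.0 = 138.5·ln 29.15 − 305.0 = 138.5·3.3725 − 305.0 = 162.085.
At 7812 K (t = 78.12):
  B = 255 by definition for t > 66.
Gain = 255.000 / 162.085 = 1.5732 → 1.573.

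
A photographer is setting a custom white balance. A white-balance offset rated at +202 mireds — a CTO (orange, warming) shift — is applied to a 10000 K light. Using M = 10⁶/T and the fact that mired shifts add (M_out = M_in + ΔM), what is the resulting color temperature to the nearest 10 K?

3310 K

M_in = 10⁶/10000 = 100.00 mireds.
M_out = 100.00 + (+202) = 302.00 mireds.
T_out = 10⁶/302.00 = 3311.3 K → 3310 K.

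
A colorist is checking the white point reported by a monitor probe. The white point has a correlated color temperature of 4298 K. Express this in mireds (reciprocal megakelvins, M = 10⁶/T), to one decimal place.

232.7 mireds

M = 10⁶ / 4298 = 232.666 → 232.7 mireds.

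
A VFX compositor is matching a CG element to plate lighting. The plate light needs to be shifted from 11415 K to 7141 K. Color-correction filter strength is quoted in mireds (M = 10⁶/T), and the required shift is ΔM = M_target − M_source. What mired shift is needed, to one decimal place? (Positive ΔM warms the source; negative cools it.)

M_source = 10⁶/11415 = 87.604; M_target = 10⁶/7141 = 140.036.
ΔM = 140.036 − 87.604 = 52.432 → +52.4 mireds, a warming shift.

+52.4 mireds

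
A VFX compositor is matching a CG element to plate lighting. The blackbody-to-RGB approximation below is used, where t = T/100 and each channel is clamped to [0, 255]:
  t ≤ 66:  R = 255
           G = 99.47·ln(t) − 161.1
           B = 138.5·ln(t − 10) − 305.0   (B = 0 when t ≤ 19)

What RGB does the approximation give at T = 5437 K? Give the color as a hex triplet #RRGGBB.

t = 5437/100 = 54.37; the t ≤ 66 branch applies.
R = 255 by definition for t ≤ 66.
G = 99.47·ln 54.37 − 161.1 = 99.47·3.9958 − 161.1 = 236.363.
B = 138.5·ln(54.37 − 10) − 305.0 = 138.5·ln 44.37 − 305.0 = 138.5·3.7926 − 305.0 = 220.270.
Rounded: (255, 236, 220).
In hex: #FFECDC.

#FFECDC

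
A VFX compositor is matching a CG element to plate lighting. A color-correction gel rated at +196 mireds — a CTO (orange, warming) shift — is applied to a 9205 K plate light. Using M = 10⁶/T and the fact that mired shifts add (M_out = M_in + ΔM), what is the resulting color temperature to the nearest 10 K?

3280 K

M_in = 10⁶/9205 = 108.64 mireds.
M_out = 108.64 + (+196) = 304.64 mireds.
T_out = 10⁶/304.64 = 3282.6 K → 3280 K.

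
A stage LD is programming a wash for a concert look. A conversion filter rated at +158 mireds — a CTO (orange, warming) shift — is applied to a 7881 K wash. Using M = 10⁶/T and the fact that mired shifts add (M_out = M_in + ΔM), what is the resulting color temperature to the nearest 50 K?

3500 K

M_in = 10⁶/7881 = 126.89 mireds.
M_out = 126.89 + (+158) = 284.89 mireds.
T_out = 10⁶/284.89 = 3510.2 K → 3500 K.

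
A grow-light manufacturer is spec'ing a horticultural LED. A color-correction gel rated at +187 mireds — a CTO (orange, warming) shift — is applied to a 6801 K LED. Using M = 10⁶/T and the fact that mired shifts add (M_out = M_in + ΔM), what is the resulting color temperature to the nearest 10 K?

2990 K

M_in = 10⁶/6801 = 147.04 mireds.
M_out = 147.04 + (+187) = 334.04 mireds.
T_out = 10⁶/334.04 = 2993.7 K → 2990 K.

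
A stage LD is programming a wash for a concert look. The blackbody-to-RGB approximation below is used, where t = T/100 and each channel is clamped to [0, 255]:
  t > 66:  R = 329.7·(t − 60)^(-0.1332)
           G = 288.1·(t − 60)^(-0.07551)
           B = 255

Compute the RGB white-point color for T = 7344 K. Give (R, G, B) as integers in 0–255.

(233, 237, 255)

t = 7344/100 = 73.44; the t > 66 branch applies.
R = 329.7·(73.44 − 60)^(-0.1332) = 329.7·13.44^(-0.1332) = 329.7·0.70745 = 233.247.
G = 288.1·(73.44 − 60)^(-0.07551) = 288.1·13.44^(-0.07551) = 288.1·0.82185 = 236.776.
B = 255 by definition for t > 66.
Rounded: (233, 237, 255).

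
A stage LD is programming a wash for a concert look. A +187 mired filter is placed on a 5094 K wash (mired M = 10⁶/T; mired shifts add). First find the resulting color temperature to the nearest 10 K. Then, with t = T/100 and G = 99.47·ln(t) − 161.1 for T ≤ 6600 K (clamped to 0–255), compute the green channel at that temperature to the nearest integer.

163

M_in = 10⁶/5094 = 196.31; M_out = 196.31 + (+187) = 383.31.
T_out = 10⁶/383.31 = 2608.9 K → 2610 K; t = 26.1.
G = 99.47·ln 26.1 − 161.1 = 99.47·3.2619 − 161.1 = 163.365.
Rounded: 163.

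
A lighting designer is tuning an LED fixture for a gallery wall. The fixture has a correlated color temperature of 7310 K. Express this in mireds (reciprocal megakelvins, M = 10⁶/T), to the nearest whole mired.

M = 10⁶ / 7310 = 136.799 → 137 mireds.

137 mireds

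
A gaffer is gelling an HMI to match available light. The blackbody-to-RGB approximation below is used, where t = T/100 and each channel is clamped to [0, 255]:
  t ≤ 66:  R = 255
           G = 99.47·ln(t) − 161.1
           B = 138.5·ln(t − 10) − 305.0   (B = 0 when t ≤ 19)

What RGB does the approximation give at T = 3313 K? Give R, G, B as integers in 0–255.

t = 3313/100 = 33.13; the t ≤ 66 branch applies.
R = 255 by definition for t ≤ 66.
G = 99.47·ln 33.13 − 161.1 = 99.47·3.5004 − 161.1 = 187.089.
B = 138.5·ln(33.13 − 10) − 305.0 = 138.5·ln 23.13 − 305.0 = 138.5·3.1411 − 305.0 = 130.047.
Rounded: (255, 187, 130).

R=255, G=187, B=130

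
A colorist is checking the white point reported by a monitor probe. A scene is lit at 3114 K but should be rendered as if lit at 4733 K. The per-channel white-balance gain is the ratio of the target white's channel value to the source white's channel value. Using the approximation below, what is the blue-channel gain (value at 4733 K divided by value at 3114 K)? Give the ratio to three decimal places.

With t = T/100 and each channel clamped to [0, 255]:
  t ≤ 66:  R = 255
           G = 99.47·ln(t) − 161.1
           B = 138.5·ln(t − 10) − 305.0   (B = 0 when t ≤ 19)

1.670

At 3114 K (t = 31.14):
  B = 138.5·ln(31.14 − 10) − 305.0 = 138.5·ln 21.14 − 305.0 = 138.5·3.0512 − 305.0 = 117.587.
At 4733 K (t = 47.33):
  B = 138.5·ln(47.33 − 10) − 305.0 = 138.5·ln 37.33 − 305.0 = 138.5·3.6198 − 305.0 = 196.342.
Gain = 196.342 / 117.587 = 1.6698 → 1.670.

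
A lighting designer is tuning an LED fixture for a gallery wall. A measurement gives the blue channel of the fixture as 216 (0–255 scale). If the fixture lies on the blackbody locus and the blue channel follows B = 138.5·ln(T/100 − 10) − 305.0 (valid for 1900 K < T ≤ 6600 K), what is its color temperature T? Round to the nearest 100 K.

5300 K

ln(t − 10) = (216 + 305.0) / 138.5 = 3.7617.
t − 10 = e^3.7617 = 43.023, so t = 53.023.
T = 100·t = 5302 K → 5300 K to the nearest 100 K.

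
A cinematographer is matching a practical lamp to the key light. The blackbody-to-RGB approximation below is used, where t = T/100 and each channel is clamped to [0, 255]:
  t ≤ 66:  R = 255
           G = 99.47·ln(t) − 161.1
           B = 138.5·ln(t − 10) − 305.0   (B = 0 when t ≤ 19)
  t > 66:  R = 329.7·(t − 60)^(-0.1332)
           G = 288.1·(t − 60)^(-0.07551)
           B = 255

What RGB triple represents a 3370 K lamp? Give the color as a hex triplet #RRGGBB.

t = 3370/100 = 33.7; the t ≤ 66 branch applies.
R = 255 by definition for t ≤ 66.
G = 99.47·ln 33.7 − 161.1 = 99.47·3.5175 − 161.1 = 188.786.
B = 138.5·ln(33.7 − 10) − 305.0 = 138.5·ln 23.7 − 305.0 = 138.5·3.1655 − 305.0 = 133.418.
Rounded: (255, 189, 133).
In hex: #FFBD85.

#FFBD85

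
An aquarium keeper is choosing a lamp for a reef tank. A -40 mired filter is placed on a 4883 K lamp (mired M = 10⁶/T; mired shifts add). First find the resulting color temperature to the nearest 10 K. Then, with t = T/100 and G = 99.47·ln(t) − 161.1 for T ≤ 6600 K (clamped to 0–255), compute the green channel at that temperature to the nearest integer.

247

M_in = 10⁶/4883 = 204.79; M_out = 204.79 + (-40) = 164.79.
T_out = 10⁶/164.79 = 6068.3 K → 6070 K; t = 60.7.
G = 99.47·ln 60.7 − 161.1 = 99.47·4.1059 − 161.1 = 247.318.
Rounded: 247.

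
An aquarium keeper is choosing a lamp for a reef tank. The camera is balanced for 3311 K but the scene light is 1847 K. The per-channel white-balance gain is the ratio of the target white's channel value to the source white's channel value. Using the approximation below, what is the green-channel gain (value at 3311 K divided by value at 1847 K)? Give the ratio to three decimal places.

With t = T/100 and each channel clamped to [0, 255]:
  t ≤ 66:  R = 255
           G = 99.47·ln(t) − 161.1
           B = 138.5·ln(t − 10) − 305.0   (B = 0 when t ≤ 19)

At 1847 K (t = 18.47):
  G = 99.47·ln 18.47 − 161.1 = 99.47·2.9161 − 161.1 = 128.969.
At 3311 K (t = 33.11):
  G = 99.47·ln 33.11 − 161.1 = 99.47·3.4998 − 161.1 = 187.029.
Gain = 187.029 / 128.969 = 1.4502 → 1.450.

1.450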